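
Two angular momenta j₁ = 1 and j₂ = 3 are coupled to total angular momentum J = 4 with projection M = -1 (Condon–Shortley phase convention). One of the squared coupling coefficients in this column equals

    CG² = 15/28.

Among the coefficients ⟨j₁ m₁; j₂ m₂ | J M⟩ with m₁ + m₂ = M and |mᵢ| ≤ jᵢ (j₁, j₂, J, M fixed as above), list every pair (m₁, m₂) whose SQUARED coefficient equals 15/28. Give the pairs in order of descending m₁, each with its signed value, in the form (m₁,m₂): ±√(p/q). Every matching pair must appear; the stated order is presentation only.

Admissible pairs with m₁+m₂ = M = -1: (-1,0), (0,-1), (1,-2)
  (m₁,m₂)=(1,-2): CG² = 3/28, CG = +√(3/28)
  (m₁,m₂)=(0,-1): CG² = 15/28, CG = +√(15/28)   ← matches the target
  (m₁,m₂)=(-1,0): CG² = 5/14, CG = +√(5/14)
Pairs with CG² = 15/28: (0,-1): +√(15/28)

(0,-1): +√(15/28)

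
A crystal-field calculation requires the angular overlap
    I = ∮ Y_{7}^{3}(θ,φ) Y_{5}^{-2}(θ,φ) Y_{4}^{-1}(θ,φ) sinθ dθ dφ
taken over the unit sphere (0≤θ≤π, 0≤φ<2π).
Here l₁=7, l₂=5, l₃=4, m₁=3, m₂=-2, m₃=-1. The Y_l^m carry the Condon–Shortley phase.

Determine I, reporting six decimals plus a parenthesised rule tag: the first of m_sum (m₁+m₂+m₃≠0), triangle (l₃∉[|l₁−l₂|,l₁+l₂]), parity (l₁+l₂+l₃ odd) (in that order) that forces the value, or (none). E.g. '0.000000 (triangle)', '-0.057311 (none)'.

Rules hold: Σm=0, L=16 even, 2≤4≤12.
N = 15·11·9 = 1485
Δ = 8!·6!·2!/17! = 1/6126120
Racah Σ t=3..5: t=3:−1/69120 t=4:+1/20736 t=5:−1/69120 = 1/51840
⇒ 3j(7 5 4; 0 0 0)² = 280/21879, sgn +1
Racah Σ t=1..3: t=1:−1/362880 t=2:+1/69120 t=3:−1/172800 = 43/7257600
⇒ 3j(7 5 4; 3 -2 -1)² = 1849/170170, sgn -1
4πI² = N·(3j₀)²·(3jₘ)² = 110940/537251
I = -1·√(0.206496/4π) = -0.12818893
No selection rule forces the value: the integral is nonzero (none).

-0.128189 (none)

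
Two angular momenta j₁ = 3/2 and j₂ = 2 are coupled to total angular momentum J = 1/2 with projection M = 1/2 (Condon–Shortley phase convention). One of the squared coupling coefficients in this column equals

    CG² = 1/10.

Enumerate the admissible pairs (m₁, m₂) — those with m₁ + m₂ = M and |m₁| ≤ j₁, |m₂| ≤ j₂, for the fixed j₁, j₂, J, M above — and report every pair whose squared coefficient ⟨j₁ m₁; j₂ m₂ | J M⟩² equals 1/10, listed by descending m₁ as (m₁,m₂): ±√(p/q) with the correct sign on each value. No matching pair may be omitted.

(3/2,-1): +√(1/10)

Admissible pairs with m₁+m₂ = M = 1/2: (-3/2,2), (-1/2,1), (1/2,0), (3/2,-1)
  (m₁,m₂)=(3/2,-1): CG² = 1/10, CG = +√(1/10)   ← matches the target
  (m₁,m₂)=(1/2,0): CG² = 1/5, CG = −√(1/5)
  (m₁,m₂)=(-1/2,1): CG² = 3/10, CG = +√(3/10)
  (m₁,m₂)=(-3/2,2): CG² = 2/5, CG = −√(2/5)
Pairs with CG² = 1/10: (3/2,-1): +√(1/10)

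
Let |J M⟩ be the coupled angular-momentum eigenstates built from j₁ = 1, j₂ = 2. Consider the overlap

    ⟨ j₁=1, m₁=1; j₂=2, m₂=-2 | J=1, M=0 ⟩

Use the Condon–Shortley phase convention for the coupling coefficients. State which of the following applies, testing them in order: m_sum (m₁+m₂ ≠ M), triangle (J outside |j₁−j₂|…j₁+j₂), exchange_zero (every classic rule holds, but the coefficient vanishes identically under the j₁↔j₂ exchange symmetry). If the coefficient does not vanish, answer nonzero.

m-sum: m₁+m₂ = 1+(-2) = -1, M = 0  ✗ ⇒ coefficient is 0

m_sum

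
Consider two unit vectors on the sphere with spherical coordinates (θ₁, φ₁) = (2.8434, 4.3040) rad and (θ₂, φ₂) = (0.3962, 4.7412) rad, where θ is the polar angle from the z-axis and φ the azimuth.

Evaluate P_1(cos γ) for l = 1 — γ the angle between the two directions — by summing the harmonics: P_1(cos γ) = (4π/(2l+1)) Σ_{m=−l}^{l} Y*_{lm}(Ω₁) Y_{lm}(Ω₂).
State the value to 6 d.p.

Addition theorem: P_1(cos γ) = (4π/3) Σ_m Y*_{lm}(Ω₁) Y_{lm}(Ω₂), m = −1…1:
  term(m=-1) = +0.012261-0.005730i   from Y*(Ω₁)=-0.040310-0.093156i, Y(Ω₂)=+0.003841+0.133276i
  term(m=+0) = -0.210519-0.000000i   from Y*(Ω₁)=-0.467040-0.000000i, Y(Ω₂)=+0.450752+0.000000i
  term(m=+1) = +0.012261+0.005730i   from Y*(Ω₁)=+0.040310-0.093156i, Y(Ω₂)=-0.003841+0.133276i
Σ over m = -0.185998+0.000000i; ×(4π/3) → -0.779107+0.000000i. Real part: -0.779107

-0.779107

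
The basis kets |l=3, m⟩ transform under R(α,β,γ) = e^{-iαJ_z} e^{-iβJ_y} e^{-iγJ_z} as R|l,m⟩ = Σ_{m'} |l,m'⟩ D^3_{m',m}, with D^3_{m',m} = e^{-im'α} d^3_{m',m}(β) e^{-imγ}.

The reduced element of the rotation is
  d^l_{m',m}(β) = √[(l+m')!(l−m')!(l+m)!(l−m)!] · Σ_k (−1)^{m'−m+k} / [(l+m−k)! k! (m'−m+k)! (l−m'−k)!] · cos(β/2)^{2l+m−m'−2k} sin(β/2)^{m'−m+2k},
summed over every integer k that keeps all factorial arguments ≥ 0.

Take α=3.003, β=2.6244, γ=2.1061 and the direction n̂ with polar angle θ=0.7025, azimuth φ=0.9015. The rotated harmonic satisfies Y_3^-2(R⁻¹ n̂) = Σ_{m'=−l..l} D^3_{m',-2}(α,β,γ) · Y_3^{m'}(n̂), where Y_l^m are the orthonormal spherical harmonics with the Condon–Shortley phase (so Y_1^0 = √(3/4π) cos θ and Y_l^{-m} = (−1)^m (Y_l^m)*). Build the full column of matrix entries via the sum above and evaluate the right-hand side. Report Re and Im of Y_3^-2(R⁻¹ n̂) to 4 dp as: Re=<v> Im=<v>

Need the full column D^3_{m',-2} for m'=−3..3 at α=3.0030, β=2.6244, γ=2.1061.
cos(β/2)=0.255724, sin(β/2)=0.966750
d^3_{-3,-2}: single k=1 term ⇒ +0.002590;  D = +0.002054+0.001577i
d^3_{-2,-2}: k∈[0..1] ⇒ +0.000280 -0.019984 = -0.019704;  D = +0.013821+0.014044i
d^3_{-1,-2}: k∈[0..1] ⇒ -0.003343 +0.095562 = +0.092219;  D = +0.054983+0.074035i
d^3_{0,-2}: k∈[0..1] ⇒ +0.021891 -0.312867 = -0.290975;  D = +0.139549+0.255329i
d^3_{1,-2}: k∈[0..1] ⇒ -0.095562 +0.682876 = +0.587314;  D = +0.207773+0.549334i
d^3_{2,-2}: k∈[0..1] ⇒ +0.285607 -0.816366 = -0.530759;  D = +0.117383+0.517616i
d^3_{3,-2}: single k=0 term ⇒ -0.528953;  D = -0.044596-0.527070i
Y_3^{m'}(θ=0.7025,φ=0.9015) and Σ D·Y over m':
  (+0.0021+0.0016i)·(-0.1020-0.0476i)  (+0.0138+0.0140i)·(-0.0749-0.3169i)  (+0.0550+0.0740i)·(+0.2478-0.3132i)  (+0.1395+0.2553i)·(-0.0249+0.0000i)  (+0.2078+0.5493i)·(-0.2478-0.3132i)  (+0.1174+0.5176i)·(-0.0749+0.3169i)  (-0.0446-0.5271i)·(+0.1020-0.0476i)
Y_3^-2(R⁻¹ n̂) = -0.045289-0.265328i

Re=-0.0453 Im=-0.2653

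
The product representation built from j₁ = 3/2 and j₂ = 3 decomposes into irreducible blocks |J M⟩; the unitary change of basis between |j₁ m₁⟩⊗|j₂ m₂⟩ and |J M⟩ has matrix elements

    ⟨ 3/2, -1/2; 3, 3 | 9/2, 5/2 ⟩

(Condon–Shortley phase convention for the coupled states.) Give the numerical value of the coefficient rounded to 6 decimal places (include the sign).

+√(1/12) ≈ +0.288675

j₁+j₂−J=0  J+j₁−j₂=3  J−j₁+j₂=6  j₁+j₂+J+1=10
(j₁±m₁, j₂±m₂, J±M) = (1,2,6,0,7,2)
P² = 172800
sum k=0..0:
  [0] +1/1440 = 1/1440
S = 1/1440
C² = P²·S² = 1/12 ; C = +0.288675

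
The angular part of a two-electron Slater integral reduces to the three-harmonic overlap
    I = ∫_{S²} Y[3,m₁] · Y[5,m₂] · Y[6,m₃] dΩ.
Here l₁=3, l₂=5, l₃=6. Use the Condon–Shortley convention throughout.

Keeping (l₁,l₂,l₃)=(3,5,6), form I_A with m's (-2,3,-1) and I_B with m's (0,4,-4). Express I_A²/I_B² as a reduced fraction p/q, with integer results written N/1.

64/45

Same 3,5,6: normalisation and zero-m 3j drop out of the ratio.
A: Δ: 2! 4! 8! / 15! → 1/675675; sum: t=1:−1/120960 t=2:+1/17280 = 1/20160; 3j²(3 5 6; -2 3 -1) = Δ·Π!·Σ² = 64/3003  (sign -1)
B: Δ: 2! 4! 8! / 15! → 1/675675; sum: t=1:−1/161280 t=2:+1/60480 = 1/96768; 3j²(3 5 6; 0 4 -4) = Δ·Π!·Σ² = 15/1001  (sign +1)
I_A²/I_B² = (64/3003)/(15/1001) = 64/45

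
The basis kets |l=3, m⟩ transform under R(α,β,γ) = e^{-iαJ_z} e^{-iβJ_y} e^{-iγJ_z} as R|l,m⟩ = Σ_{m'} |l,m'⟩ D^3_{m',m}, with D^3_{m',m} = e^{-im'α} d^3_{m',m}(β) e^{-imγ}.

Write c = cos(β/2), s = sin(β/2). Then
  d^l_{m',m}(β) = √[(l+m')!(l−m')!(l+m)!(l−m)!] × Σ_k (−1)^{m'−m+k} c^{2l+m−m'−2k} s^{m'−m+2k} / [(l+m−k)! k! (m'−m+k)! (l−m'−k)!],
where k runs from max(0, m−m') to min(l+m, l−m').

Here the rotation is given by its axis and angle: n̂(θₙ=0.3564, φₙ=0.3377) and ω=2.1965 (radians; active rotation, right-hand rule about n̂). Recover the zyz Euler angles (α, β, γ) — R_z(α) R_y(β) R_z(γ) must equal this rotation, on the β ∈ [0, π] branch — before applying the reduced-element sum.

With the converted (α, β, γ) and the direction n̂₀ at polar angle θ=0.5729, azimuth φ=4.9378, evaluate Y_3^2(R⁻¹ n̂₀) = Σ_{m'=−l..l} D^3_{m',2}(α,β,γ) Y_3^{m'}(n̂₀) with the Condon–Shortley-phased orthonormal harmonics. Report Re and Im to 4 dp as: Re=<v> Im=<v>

Axis–angle → zyz. n̂ = (sinθₙcosφₙ, sinθₙsinφₙ, cosθₙ) = (+0.329196, +0.115598, +0.937159), ω = 2.1965.
R = I cosω + sinω [n̂]ₓ + (1−cosω) n̂n̂ᵀ gives
  R = [-0.413829, -0.699274, +0.582891; +0.819957, -0.564479, -0.095050; +0.395496, +0.438611, +0.806972]
β = atan2(√(R₁₃²+R₂₃²), R₃₃) = 0.631790; α = atan2(R₂₃, R₁₃) mod 2π = 6.121542; γ = atan2(R₃₂, −R₃₁) mod 2π = 2.304549
Need the full column D^3_{m',2} for m'=−3..3 at α=6.1215, β=0.6318, γ=2.3045.
cos(β/2)=0.950519, sin(β/2)=0.310667
d^3_{-3,2}: single k=5 term ⇒ +0.006738;  D = +0.002509+0.006253i
d^3_{-2,2}: k∈[4..5] ⇒ +0.042080 -0.000899 = +0.041181;  D = +0.008987+0.040188i
d^3_{-1,2}: k∈[3..4] ⇒ +0.162854 -0.008698 = +0.154156;  D = +0.008990+0.153893i
d^3_{0,2}: k∈[2..3] ⇒ +0.431513 -0.046096 = +0.385417;  D = -0.039739+0.383363i
d^3_{1,2}: k∈[1..2] ⇒ +0.762253 -0.162854 = +0.599399;  D = -0.156950+0.578485i
d^3_{2,2}: k∈[0..1] ⇒ +0.737503 -0.393916 = +0.343587;  D = -0.142162+0.312798i
d^3_{3,2}: single k=0 term ⇒ -0.590438;  D = +0.327623-0.491203i
Y_3^{m'}(θ=0.5729,φ=4.9378) and Σ D·Y over m':
  (+0.0025+0.0063i)·(-0.0416-0.0518i)  (+0.0090+0.0402i)·(-0.2271+0.1100i)  (+0.0090+0.1539i)·(+0.0991+0.4321i)  (-0.0397+0.3834i)·(+0.1665+0.0000i)  (-0.1569+0.5785i)·(-0.0991+0.4321i)  (-0.1422+0.3128i)·(-0.2271-0.1100i)  (+0.3276-0.4912i)·(+0.0416-0.0518i)
Y_3^2(R⁻¹ n̂) = -0.258055-0.143563i

Re=-0.2581 Im=-0.1436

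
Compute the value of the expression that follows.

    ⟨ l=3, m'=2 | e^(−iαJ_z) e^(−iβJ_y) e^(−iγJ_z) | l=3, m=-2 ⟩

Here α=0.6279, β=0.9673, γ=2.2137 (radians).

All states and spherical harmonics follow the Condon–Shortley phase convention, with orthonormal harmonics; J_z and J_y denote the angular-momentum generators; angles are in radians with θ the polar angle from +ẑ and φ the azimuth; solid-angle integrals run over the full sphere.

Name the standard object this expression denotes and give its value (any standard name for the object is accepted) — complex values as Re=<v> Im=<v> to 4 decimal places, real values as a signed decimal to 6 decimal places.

This is a Wigner D-matrix element — the rotation-matrix element ⟨l m'| R(α,β,γ) |l m⟩ in the angular-momentum basis.
D^3_{2,-2}(0.6279,0.9673,2.2137) = e^{-i·2·0.6279}·d^3_{2,-2}(0.9673)·e^{-i·-2·2.2137}. Compute d first:
c=cos(0.967300/2)=0.885304, s=sin(0.967300/2)=0.465014; N=√[120·1·1·120]=120.000000
Admissible k: 0..1 (factorial args all ≥0)
  k=0: (−1)^4·120.0000/(24)·0.8853^2·0.4650^4 = +0.183239
  k=1: (−1)^5·120.0000/(120)·0.8853^0·0.4650^6 = -0.010111
d^3_{2,-2}(0.9673) = +0.183239 -0.010111 = +0.173128
Attach z-rotation phases: D = e^{-i(2)(0.6279)}·(+0.173128)·e^{-i(-2)(2.2137)} = -0.173050-0.005194i

Wigner D-matrix element, Re=-0.1730 Im=-0.0052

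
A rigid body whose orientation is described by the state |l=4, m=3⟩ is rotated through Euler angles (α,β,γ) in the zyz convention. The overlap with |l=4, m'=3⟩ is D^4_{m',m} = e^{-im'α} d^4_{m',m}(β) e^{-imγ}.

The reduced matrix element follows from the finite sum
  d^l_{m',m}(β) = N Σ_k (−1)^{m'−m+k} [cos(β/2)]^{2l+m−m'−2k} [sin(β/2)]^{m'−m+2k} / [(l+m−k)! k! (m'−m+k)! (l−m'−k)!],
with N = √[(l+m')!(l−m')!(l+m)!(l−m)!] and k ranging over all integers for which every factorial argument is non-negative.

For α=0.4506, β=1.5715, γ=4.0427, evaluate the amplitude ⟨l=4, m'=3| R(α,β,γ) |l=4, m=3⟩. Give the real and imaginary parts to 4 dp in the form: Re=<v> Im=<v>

Re=-0.2288 Im=0.2965

D^4_{3,3}(0.4506,1.5715,4.0427) = e^{-i·3·0.4506}·d^4_{3,3}(1.5715)·e^{-i·3·4.0427}. Compute d first:
With c≡cos(β/2)=0.706858 and s≡sin(β/2)=0.707356, N=[5040·1·5040·1]^{1/2}=5040.000000
k: max(0,(3)−(3))=0 … min(4+(3),4−(3))=1
  k=0: (−1)^0·5040.0000/(5040)·0.7069^8·0.7074^0 = +0.062324
  k=1: (−1)^1·5040.0000/(720)·0.7069^6·0.7074^2 = -0.436884
d^4_{3,3}(1.5715) = +0.062324 -0.436884 = -0.374560
Attach z-rotation phases: D = e^{-i(3)(0.4506)}·(-0.374560)·e^{-i(3)(4.0427)} = -0.228839+0.296526i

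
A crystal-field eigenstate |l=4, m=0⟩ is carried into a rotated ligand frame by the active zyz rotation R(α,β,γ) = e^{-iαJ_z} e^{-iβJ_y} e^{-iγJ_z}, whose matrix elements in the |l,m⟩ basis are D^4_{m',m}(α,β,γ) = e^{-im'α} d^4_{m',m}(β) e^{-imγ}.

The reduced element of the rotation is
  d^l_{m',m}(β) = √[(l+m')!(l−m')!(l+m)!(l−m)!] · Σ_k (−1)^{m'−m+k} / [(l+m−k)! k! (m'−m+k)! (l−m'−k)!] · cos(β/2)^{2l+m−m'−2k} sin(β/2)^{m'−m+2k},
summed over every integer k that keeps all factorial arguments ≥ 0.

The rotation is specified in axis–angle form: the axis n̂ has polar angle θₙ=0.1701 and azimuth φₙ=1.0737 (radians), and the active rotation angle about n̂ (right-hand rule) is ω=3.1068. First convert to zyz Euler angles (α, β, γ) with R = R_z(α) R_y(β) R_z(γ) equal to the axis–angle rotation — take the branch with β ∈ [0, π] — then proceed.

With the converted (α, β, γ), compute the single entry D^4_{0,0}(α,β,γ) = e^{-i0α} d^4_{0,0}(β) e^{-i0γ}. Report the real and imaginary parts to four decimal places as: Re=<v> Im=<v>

Axis–angle → zyz. n̂ = (sinθₙcosφₙ, sinθₙsinφₙ, cosθₙ) = (+0.080726, +0.148793, +0.985568), ω = 3.1068.
R = I cosω + sinω [n̂]ₓ + (1−cosω) n̂n̂ᵀ gives
  R = [-0.986365, -0.010268, +0.164249; +0.058299, -0.955129, +0.290394; +0.153898, +0.296011, +0.942705]
β = atan2(√(R₁₃²+R₂₃²), R₃₃) = 0.340148; α = atan2(R₂₃, R₁₃) mod 2π = 1.056049; γ = atan2(R₃₂, −R₃₁) mod 2π = 2.050242
D^4_{0,0}(1.0560,0.3401,2.0502) = e^{-i·0·1.0560}·d^4_{0,0}(0.3401)·e^{-i·0·2.0502}. Compute d first:
c=cos(0.340148/2)=0.985572, s=sin(0.340148/2)=0.169255; N=√[24·24·24·24]=576.000000
Admissible k: 0..4 (factorial args all ≥0)
  k=0: (−1)^0·576.0000/(576)·0.9856^8·0.1693^0 = +0.890241
  k=1: (−1)^1·576.0000/(36)·0.9856^6·0.1693^2 = -0.420083
  k=2: (−1)^2·576.0000/(16)·0.9856^4·0.1693^4 = +0.027876
  k=3: (−1)^3·576.0000/(36)·0.9856^2·0.1693^6 = -0.000365
  k=4: (−1)^4·576.0000/(576)·0.9856^0·0.1693^8 = +0.000001
d^4_{0,0}(0.3401) = +0.890241 -0.420083 +0.027876 -0.000365 +0.000001 = +0.497669
Attach z-rotation phases: D = e^{-i(0)(1.0560)}·(+0.497669)·e^{-i(0)(2.0502)} = +0.497669+0.000000i

Re=0.4977 Im=0.0000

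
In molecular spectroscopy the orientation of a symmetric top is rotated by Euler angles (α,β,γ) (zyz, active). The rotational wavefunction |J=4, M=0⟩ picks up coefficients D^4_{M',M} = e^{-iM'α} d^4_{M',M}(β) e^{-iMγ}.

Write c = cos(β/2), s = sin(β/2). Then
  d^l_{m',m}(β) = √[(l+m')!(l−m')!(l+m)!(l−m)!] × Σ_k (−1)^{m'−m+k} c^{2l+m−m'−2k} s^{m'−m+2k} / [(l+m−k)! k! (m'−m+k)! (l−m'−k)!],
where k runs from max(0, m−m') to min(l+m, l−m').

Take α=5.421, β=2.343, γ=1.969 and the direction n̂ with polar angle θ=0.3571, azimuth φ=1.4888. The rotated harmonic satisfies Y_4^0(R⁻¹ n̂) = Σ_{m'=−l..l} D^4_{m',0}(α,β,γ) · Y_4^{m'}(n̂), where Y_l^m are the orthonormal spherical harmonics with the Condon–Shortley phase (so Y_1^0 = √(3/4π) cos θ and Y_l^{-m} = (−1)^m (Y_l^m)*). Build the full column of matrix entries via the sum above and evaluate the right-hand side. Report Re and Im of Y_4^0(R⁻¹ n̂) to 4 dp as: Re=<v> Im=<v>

Re=-0.1123 Im=0.0000

Need the full column D^4_{m',0} for m'=−4..4 at α=5.4210, β=2.3430, γ=1.9690.
cos(β/2)=0.388770, sin(β/2)=0.921335
d^4_{-4,0}: single k=4 term ⇒ +0.137718;  D = -0.131273+0.041638i
d^4_{-3,0}: k∈[3..4] ⇒ +0.082183 -0.461562 = -0.379379;  D = +0.322427+0.199923i
d^4_{-2,0}: k∈[2..4] ⇒ +0.027804 -0.416420 +0.877025 = +0.488409;  D = -0.074713-0.482661i
d^4_{-1,0}: k∈[1..4] ⇒ +0.005531 -0.186373 +1.046724 -0.979784 = -0.113902;  D = -0.074125+0.086482i
d^4_{0,0}: k∈[0..4] ⇒ +0.000522 -0.046893 +0.592576 -1.479144 +0.519206 = -0.413734;  D = -0.413734+0.000000i
d^4_{1,0}: k∈[0..3] ⇒ -0.005531 +0.186373 -1.046724 +0.979784 = +0.113902;  D = +0.074125+0.086482i
d^4_{2,0}: k∈[0..2] ⇒ +0.027804 -0.416420 +0.877025 = +0.488409;  D = -0.074713+0.482661i
d^4_{3,0}: k∈[0..1] ⇒ -0.082183 +0.461562 = +0.379379;  D = -0.322427+0.199923i
d^4_{4,0}: single k=0 term ⇒ +0.137718;  D = -0.131273-0.041638i
Y_4^{m'}(θ=0.3571,φ=1.4888) and Σ D·Y over m':
  (-0.1313+0.0416i)·(+0.0063+0.0021i)  (+0.3224+0.1999i)·(-0.0122+0.0486i)  (-0.0747-0.4827i)·(-0.2075-0.0343i)  (-0.0741+0.0865i)·(+0.0399-0.4856i)  (-0.4137+0.0000i)·(+0.3845+0.0000i)  (+0.0741+0.0865i)·(-0.0399-0.4856i)  (-0.0747+0.4827i)·(-0.2075+0.0343i)  (-0.3224+0.1999i)·(+0.0122+0.0486i)  (-0.1313-0.0416i)·(+0.0063-0.0021i)
Y_4^0(R⁻¹ n̂) = -0.112267+0.000000i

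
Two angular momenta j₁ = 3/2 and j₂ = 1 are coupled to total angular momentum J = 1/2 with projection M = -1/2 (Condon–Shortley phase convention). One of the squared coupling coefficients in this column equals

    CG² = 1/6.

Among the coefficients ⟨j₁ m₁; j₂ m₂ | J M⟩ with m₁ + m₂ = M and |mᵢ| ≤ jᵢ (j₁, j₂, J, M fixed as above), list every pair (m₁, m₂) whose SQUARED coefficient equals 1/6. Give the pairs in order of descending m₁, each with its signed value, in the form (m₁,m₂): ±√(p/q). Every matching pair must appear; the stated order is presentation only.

Admissible pairs with m₁+m₂ = M = -1/2: (-3/2,1), (-1/2,0), (1/2,-1)
  (m₁,m₂)=(1/2,-1): CG² = 1/6, CG = +√(1/6)   ← matches the target
  (m₁,m₂)=(-1/2,0): CG² = 1/3, CG = −√(1/3)
  (m₁,m₂)=(-3/2,1): CG² = 1/2, CG = +√(1/2)
Pairs with CG² = 1/6: (1/2,-1): +√(1/6)

(1/2,-1): +√(1/6)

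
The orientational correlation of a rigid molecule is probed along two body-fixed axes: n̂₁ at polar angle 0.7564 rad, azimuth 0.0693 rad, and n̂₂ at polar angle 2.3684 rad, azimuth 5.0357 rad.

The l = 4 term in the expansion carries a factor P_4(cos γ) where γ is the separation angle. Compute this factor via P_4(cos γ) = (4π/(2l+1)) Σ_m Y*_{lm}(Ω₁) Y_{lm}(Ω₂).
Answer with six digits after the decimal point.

Expand P_4 via completeness: Σ_{m} conj(Y_{4,m}) at Ω₁ times Y_{4,m} at Ω₂ —
  m=-4: Y*=0.09443 + 0.02687j  Y=0.02885 - 0.10127j  product 0.00545 - 0.00879j
  m=-3: Y*=0.28795 + 0.06074j  Y=0.25173 + 0.17254j  product 0.06201 + 0.06497j
  m=-2: Y*=0.42180 + 0.05884j  Y=-0.33672 + 0.25418j  product -0.15698 + 0.08740j
  m=-1: Y*=0.16558 + 0.01149j  Y=-0.04398 - 0.13127j  product -0.00577 - 0.02224j
  m=+0: Y*=-0.32536 + 0.00000j  Y=-0.33680 + 0.00000j  product 0.10958 + 0.00000j
  m=+1: Y*=-0.16558 + 0.01149j  Y=0.04398 - 0.13127j  product -0.00577 + 0.02224j
  m=+2: Y*=0.42180 - 0.05884j  Y=-0.33672 - 0.25418j  product -0.15698 - 0.08740j
  m=+3: Y*=-0.28795 + 0.06074j  Y=-0.25173 + 0.17254j  product 0.06201 - 0.06497j
  m=+4: Y*=0.09443 - 0.02687j  Y=0.02885 + 0.10127j  product 0.00545 + 0.00879j
Total Σ_m = -0.08103 - 0.00000j. Multiply by 1.396263: -0.11314 - 0.00000j. P_4(cos γ) = -0.113140

-0.113140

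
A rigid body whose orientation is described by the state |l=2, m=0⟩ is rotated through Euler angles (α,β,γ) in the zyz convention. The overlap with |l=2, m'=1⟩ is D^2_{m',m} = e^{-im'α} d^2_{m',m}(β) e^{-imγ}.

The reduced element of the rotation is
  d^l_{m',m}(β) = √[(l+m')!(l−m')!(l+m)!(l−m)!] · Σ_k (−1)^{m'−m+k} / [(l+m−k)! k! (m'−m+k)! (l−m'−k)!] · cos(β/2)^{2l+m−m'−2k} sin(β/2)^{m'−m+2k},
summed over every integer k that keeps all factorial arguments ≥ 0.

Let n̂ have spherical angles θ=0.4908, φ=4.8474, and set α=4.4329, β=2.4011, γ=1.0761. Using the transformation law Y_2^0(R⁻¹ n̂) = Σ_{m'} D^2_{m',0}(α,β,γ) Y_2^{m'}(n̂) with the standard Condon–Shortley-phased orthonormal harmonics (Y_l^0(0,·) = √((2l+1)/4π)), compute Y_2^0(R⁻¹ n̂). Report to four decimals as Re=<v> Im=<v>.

Re=-0.1928 Im=0.0000

Need the full column D^2_{m',0} for m'=−2..2 at α=4.4329, β=2.4011, γ=1.0761.
cos(β/2)=0.361845, sin(β/2)=0.932238
d^2_{-2,0}: single k=2 term ⇒ +0.278724;  D = -0.236302+0.147813i
d^2_{-1,0}: k∈[1..2] ⇒ +0.108186 -0.718090 = -0.609904;  D = +0.168251+0.586238i
d^2_{0,0}: k∈[0..2] ⇒ +0.017143 -0.455155 +0.755279 = +0.317268;  D = +0.317268+0.000000i
d^2_{1,0}: k∈[0..1] ⇒ -0.108186 +0.718090 = +0.609904;  D = -0.168251+0.586238i
d^2_{2,0}: single k=0 term ⇒ +0.278724;  D = -0.236302-0.147813i
Y_2^{m'}(θ=0.4908,φ=4.8474) and Σ D·Y over m':
  (-0.2363+0.1478i)·(-0.0827+0.0229i)  (+0.1683+0.5862i)·(+0.0432+0.3182i)  (+0.3173+0.0000i)·(+0.4206+0.0000i)  (-0.1683+0.5862i)·(-0.0432+0.3182i)  (-0.2363-0.1478i)·(-0.0827-0.0229i)
Y_2^0(R⁻¹ n̂) = -0.192804+0.000000i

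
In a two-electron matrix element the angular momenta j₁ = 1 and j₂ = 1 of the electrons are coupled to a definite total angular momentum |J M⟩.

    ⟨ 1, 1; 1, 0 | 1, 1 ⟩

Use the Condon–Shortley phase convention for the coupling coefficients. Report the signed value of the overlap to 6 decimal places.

√[3·1!1!1!/4! · 2!0!1!1!2!0!] = √(1/2)
  +(−1)^0/∏(0,1,0,1,1,0)! = 1  (running 1)
⟨..|..⟩ = √(1/2)·(1) = +0.707107

+0.707107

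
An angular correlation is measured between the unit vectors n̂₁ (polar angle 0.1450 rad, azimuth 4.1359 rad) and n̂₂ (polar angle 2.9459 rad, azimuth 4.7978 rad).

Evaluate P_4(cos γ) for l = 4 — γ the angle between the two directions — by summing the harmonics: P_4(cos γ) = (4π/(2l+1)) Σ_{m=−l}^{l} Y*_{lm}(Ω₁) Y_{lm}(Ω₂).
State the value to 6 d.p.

0.541977

Summing Y*_{l m}(θ₁,φ₁)·Y_{l m}(θ₂,φ₂) over m ∈ [−4, 4]; prefactor 4π/(2·4+1) = 1.396263:
  m=-4: (-0.00013 - 0.00014j) × (0.00060 - 0.00021j) = -0.00000 - 0.00000j  (running Σ = -0.00000 - 0.00000j)
  m=-3: (0.00369 - 0.00059j) × (0.00229 + 0.00873j) = 0.00001 + 0.00003j  (running Σ = 0.00001 + 0.00003j)
  m=-2: (-0.01659 + 0.03737j) × (-0.07149 + 0.01233j) = 0.00073 - 0.00288j  (running Σ = 0.00074 - 0.00284j)
  m=-1: (-0.14209 - 0.21855j) × (-0.02875 - 0.33583j) = -0.06931 + 0.05400j  (running Σ = -0.06857 + 0.05116j)
  m=0: (0.75955 + 0.00000j) × (0.69159 + 0.00000j) = 0.52530 + 0.00000j  (running Σ = 0.45673 + 0.05116j)
  m=1: (0.14209 - 0.21855j) × (0.02875 - 0.33583j) = -0.06931 - 0.05400j  (running Σ = 0.38742 - 0.00284j)
  m=2: (-0.01659 - 0.03737j) × (-0.07149 - 0.01233j) = 0.00073 + 0.00288j  (running Σ = 0.38815 + 0.00003j)
  m=3: (-0.00369 - 0.00059j) × (-0.00229 + 0.00873j) = 0.00001 - 0.00003j  (running Σ = 0.38816 - 0.00000j)
  m=4: (-0.00013 + 0.00014j) × (0.00060 + 0.00021j) = -0.00000 + 0.00000j  (running Σ = 0.38816 + 0.00000j)
Σ over m = 0.38816 + 0.00000j; ×(4π/9) → 0.54198 + 0.00000j. Real part: 0.541977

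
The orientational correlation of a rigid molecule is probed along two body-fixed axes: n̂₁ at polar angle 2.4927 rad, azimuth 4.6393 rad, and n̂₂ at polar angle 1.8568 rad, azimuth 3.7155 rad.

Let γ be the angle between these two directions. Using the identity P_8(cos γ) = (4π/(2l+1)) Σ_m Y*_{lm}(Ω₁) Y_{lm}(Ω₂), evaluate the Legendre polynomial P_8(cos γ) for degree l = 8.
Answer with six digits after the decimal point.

0.144082

Term-by-term m-sum for l=8 (normalisation 4π/17 = 0.739198):
  m=-8: Y*=(0.007644, -0.005060)  Y=(-0.044697, 0.367195)  product (0.001516, 0.003033)
  m=-7: Y*=(-0.023669, -0.042154)  Y=(-0.278648, 0.334174)  product (0.020682, 0.003836)
  m=-6: Y*=(-0.141444, 0.066336)  Y=(-0.054331, 0.016917)  product (0.006563, -0.005997)
  m=-5: Y*=(0.121698, 0.318055)  Y=(0.324362, 0.090488)  product (0.010694, 0.114177)
  m=-4: Y*=(0.461775, -0.138985)  Y=(0.124954, 0.141086)  product (0.077309, 0.047783)
  m=-3: Y*=(-0.073876, -0.331504)  Y=(-0.038529, -0.253343)  product (-0.081138, 0.031488)
  m=-2: Y*=(0.127698, -0.018801)  Y=(0.096606, -0.214607)  product (0.008302, -0.029221)
  m=-1: Y*=(-0.030024, -0.410053)  Y=(-0.181175, 0.117129)  product (0.053469, 0.070775)
  m=+0: Y*=(-0.000502, -0.000000)  Y=(-0.247010, 0.000000)  product (0.000124, 0.000000)
  m=+1: Y*=(0.030024, -0.410053)  Y=(0.181175, 0.117129)  product (0.053469, -0.070775)
  m=+2: Y*=(0.127698, 0.018801)  Y=(0.096606, 0.214607)  product (0.008302, 0.029221)
  m=+3: Y*=(0.073876, -0.331504)  Y=(0.038529, -0.253343)  product (-0.081138, -0.031488)
  m=+4: Y*=(0.461775, 0.138985)  Y=(0.124954, -0.141086)  product (0.077309, -0.047783)
  m=+5: Y*=(-0.121698, 0.318055)  Y=(-0.324362, 0.090488)  product (0.010694, -0.114177)
  m=+6: Y*=(-0.141444, -0.066336)  Y=(-0.054331, -0.016917)  product (0.006563, 0.005997)
  m=+7: Y*=(0.023669, -0.042154)  Y=(0.278648, 0.334174)  product (0.020682, -0.003836)
  m=+8: Y*=(0.007644, 0.005060)  Y=(-0.044697, -0.367195)  product (0.001516, -0.003033)
Total Σ_m = (0.194917, 0.000000). Multiply by 0.739198: (0.144082, 0.000000). P_8(cos γ) = 0.144082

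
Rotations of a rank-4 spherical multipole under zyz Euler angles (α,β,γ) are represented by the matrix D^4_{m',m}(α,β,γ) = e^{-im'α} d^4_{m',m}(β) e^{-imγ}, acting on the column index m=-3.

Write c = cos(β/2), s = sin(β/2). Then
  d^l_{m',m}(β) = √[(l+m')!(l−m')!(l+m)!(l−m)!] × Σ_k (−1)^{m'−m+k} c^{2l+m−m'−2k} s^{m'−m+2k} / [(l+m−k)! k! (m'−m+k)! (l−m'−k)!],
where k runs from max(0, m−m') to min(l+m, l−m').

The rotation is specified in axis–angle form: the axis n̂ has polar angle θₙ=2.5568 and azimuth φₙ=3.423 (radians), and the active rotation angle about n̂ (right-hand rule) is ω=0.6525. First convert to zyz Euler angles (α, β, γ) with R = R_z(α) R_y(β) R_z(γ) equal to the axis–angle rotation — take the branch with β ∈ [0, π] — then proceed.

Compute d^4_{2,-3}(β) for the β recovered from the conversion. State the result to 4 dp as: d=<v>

Axis–angle → zyz. n̂ = (sinθₙcosφₙ, sinθₙsinφₙ, cosθₙ) = (-0.530313, -0.153302, -0.833827), ω = 0.6525.
R = I cosω + sinω [n̂]ₓ + (1−cosω) n̂n̂ᵀ gives
  R = [+0.852342, +0.522980, -0.002242; -0.489577, +0.799396, +0.348252; +0.183921, -0.295733, +0.937398]
β = atan2(√(R₁₃²+R₂₃²), R₃₃) = 0.355714; α = atan2(R₂₃, R₁₃) mod 2π = 1.577233; γ = atan2(R₃₂, −R₃₁) mod 2π = 4.156011
d^4_{2,-3}(β=0.3557) via the finite sum:
With c≡cos(β/2)=0.984225 and s≡sin(β/2)=0.176921, N=[720·2·1·5040]^{1/2}=2693.993318
Admissible k: 0..1 (factorial args all ≥0)
  k=0: (−1)^5·2693.9933/(240)·0.9842^3·0.1769^5 = -0.001855
  k=1: (−1)^6·2693.9933/(720)·0.9842^1·0.1769^7 = +0.000020
d^4_{2,-3}(0.3557) = -0.001855 +0.000020 = -0.001835

d=-0.0018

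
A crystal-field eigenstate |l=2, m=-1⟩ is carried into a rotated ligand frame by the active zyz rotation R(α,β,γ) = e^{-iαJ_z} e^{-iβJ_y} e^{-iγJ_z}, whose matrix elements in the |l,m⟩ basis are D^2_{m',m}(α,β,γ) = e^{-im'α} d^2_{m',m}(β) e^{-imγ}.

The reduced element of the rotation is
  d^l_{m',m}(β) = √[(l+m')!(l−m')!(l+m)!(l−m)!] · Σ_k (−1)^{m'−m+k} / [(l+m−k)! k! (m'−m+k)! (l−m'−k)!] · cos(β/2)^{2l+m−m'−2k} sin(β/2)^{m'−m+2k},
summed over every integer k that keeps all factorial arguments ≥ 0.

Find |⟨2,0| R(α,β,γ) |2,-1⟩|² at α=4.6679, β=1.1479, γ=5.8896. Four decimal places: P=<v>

P=0.2101

Split into d^2_{0,-1}(β=1.1479) × two z-phases.
With c≡cos(β/2)=0.839763 and s≡sin(β/2)=0.542953, N=[2·2·1·6]^{1/2}=4.898979
Admissible k: 0..1 (factorial args all ≥0)
  k=0: (−1)^1·4.8990/(2)·0.8398^3·0.5430^1 = -0.787604
  k=1: (−1)^2·4.8990/(2)·0.8398^1·0.5430^3 = +0.329245
d^2_{0,-1}(1.1479) = -0.787604 +0.329245 = -0.458359
|D^2_{0,-1}|² = |d^2_{0,-1}(β)|² = (-0.458359)² = 0.210093 (the z-rotation phases have unit modulus)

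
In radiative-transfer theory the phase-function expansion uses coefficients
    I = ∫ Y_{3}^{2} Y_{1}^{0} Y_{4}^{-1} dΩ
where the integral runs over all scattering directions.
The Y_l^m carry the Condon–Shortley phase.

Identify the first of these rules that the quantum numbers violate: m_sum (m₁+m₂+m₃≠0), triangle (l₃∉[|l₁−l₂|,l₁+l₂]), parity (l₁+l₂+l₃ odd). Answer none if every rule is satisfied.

m₁+m₂+m₃ = 2 + 0 − 1 = 1  ✗
triangle: |3−1|=2 ≤ l₃=4 ≤ 3+1=4
parity: l₁+l₂+l₃ = 8 is even

m_sum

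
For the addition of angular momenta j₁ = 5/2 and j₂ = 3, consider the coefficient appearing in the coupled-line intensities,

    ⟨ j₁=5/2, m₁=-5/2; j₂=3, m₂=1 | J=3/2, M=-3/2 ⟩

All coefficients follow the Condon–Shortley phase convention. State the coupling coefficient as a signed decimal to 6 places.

+√(1/14) ≈ +0.267261

√[4·4!1!2!/8! · 0!5!4!2!0!3!] = √(1152/7)
  +(−1)^4/∏(4,0,1,0,0,2)! = 1/48  (running 1/48)
⟨..|..⟩ = √(1152/7)·(1/48) = +0.267261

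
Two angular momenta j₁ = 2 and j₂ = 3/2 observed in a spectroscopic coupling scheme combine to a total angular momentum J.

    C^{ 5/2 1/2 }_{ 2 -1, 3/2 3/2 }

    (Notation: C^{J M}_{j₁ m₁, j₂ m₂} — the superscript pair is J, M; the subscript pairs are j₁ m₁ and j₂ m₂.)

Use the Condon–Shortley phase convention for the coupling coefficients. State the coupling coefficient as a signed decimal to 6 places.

√[6·1!3!2!/7! · 1!3!3!0!3!2!] = √(216/35)
  +(−1)^1/∏(1,0,2,2,1,0)! = -1/4  (running -1/4)
⟨..|..⟩ = √(216/35)·(-1/4) = -0.621059

-0.621059  (= −√(27/70))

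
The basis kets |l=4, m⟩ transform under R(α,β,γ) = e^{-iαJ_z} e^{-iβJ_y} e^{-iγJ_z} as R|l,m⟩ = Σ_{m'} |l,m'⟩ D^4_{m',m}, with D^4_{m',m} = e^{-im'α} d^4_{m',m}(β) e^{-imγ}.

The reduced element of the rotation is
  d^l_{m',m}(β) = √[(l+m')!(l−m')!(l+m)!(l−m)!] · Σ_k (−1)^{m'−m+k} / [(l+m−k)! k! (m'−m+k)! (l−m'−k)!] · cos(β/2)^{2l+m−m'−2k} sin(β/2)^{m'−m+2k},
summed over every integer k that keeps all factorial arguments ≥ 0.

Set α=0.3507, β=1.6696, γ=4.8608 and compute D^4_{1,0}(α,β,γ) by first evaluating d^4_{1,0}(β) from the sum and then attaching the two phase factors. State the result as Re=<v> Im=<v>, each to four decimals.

Split into d^4_{1,0}(β=1.6696) × two z-phases.
Half-angle: c=0.671326, s=0.741162. N=√(120·6·24·24)=643.987578
k∈{0,1,2,3} keeps every argument non-negative
  k=0: (−1)^1·643.9876/(144)·0.6713^7·0.7412^1 = -0.203686
  k=1: (−1)^2·643.9876/(24)·0.6713^5·0.7412^3 = +1.489612
  k=2: (−1)^3·643.9876/(24)·0.6713^3·0.7412^5 = -1.815654
  k=3: (−1)^4·643.9876/(144)·0.6713^1·0.7412^7 = +0.368843
d^4_{1,0}(1.6696) = -0.203686 +1.489612 -1.815654 +0.368843 = -0.160885
Attach z-rotation phases: D = e^{-i(1)(0.3507)}·(-0.160885)·e^{-i(0)(4.8608)} = -0.151092+0.055273i

Re=-0.1511 Im=0.0553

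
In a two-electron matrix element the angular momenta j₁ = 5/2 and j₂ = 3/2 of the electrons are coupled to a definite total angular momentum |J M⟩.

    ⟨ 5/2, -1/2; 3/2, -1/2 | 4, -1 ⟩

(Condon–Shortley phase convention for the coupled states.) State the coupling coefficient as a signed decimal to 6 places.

+√(15/28) ≈ +0.731925

j₁+j₂−J=0  J+j₁−j₂=5  J−j₁+j₂=3  j₁+j₂+J+1=9
(j₁±m₁, j₂±m₂, J±M) = (2,3,1,2,3,5)
P² = 2160/7
sum k=0..0:
  [0] +1/24 = 1/24
S = 1/24
C² = P²·S² = 15/28 ; C = +0.731925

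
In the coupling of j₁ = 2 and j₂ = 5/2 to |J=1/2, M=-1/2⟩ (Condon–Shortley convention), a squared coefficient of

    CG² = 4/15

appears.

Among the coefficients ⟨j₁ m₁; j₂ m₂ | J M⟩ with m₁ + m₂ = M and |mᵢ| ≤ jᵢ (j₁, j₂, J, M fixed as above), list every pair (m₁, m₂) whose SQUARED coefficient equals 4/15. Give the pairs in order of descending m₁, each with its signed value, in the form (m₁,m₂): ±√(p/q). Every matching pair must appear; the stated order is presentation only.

Admissible pairs with m₁+m₂ = M = -1/2: (-2,3/2), (-1,1/2), (0,-1/2), (1,-3/2), (2,-5/2)
  (m₁,m₂)=(2,-5/2): CG² = 1/3, CG = +√(1/3)
  (m₁,m₂)=(1,-3/2): CG² = 4/15, CG = −√(4/15)   ← matches the target
  (m₁,m₂)=(0,-1/2): CG² = 1/5, CG = +√(1/5)
  (m₁,m₂)=(-1,1/2): CG² = 2/15, CG = −√(2/15)
  (m₁,m₂)=(-2,3/2): CG² = 1/15, CG = +√(1/15)
Pairs with CG² = 4/15: (1,-3/2): −√(4/15)

(1,-3/2): −√(4/15)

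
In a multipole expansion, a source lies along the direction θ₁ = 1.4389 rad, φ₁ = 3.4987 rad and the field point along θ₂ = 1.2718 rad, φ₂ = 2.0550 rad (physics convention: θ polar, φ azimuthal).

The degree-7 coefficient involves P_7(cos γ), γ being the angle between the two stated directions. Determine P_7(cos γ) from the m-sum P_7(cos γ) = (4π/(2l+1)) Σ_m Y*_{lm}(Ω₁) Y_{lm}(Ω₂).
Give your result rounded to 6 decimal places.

Summing Y*_{l m}(θ₁,φ₁)·Y_{l m}(θ₂,φ₂) over m ∈ [−7, 7]; prefactor 4π/(2·7+1) = 0.837758:
  m=-7: Y*=0.37680 - 0.28163j  Y=-0.08928 - 0.35283j  product -0.13301 - 0.10780j
  m=-6: Y*=-0.12637 + 0.19636j  Y=0.40808 + 0.09830j  product -0.07087 + 0.06771j
  m=-5: Y*=-0.05802 + 0.26603j  Y=-0.02469 + 0.02812j  product -0.00605 - 0.00820j
  m=-4: Y*=-0.03670 - 0.25604j  Y=0.12079 + 0.31514j  product 0.07625 - 0.04249j
  m=-3: Y*=-0.09814 - 0.17987j  Y=-0.15820 - 0.01878j  product 0.01215 + 0.03030j
  m=-2: Y*=0.20077 + 0.17404j  Y=-0.15578 + 0.22654j  product -0.07070 + 0.01837j
  m=-1: Y*=0.16676 + 0.06222j  Y=-0.09283 - 0.17650j  product -0.00450 - 0.03521j
  m=+0: Y*=-0.26723 + 0.00000j  Y=-0.25355 + 0.00000j  product 0.06775 + 0.00000j
  m=+1: Y*=-0.16676 + 0.06222j  Y=0.09283 - 0.17650j  product -0.00450 + 0.03521j
  m=+2: Y*=0.20077 - 0.17404j  Y=-0.15578 - 0.22654j  product -0.07070 - 0.01837j
  m=+3: Y*=0.09814 - 0.17987j  Y=0.15820 - 0.01878j  product 0.01215 - 0.03030j
  m=+4: Y*=-0.03670 + 0.25604j  Y=0.12079 - 0.31514j  product 0.07625 + 0.04249j
  m=+5: Y*=0.05802 + 0.26603j  Y=0.02469 + 0.02812j  product -0.00605 + 0.00820j
  m=+6: Y*=-0.12637 - 0.19636j  Y=0.40808 - 0.09830j  product -0.07087 - 0.06771j
  m=+7: Y*=-0.37680 - 0.28163j  Y=0.08928 - 0.35283j  product -0.13301 + 0.10780j
Σ over m = -0.32570 + 0.00000j; ×(4π/15) → -0.27286 + 0.00000j. Real part: -0.272856

-0.272856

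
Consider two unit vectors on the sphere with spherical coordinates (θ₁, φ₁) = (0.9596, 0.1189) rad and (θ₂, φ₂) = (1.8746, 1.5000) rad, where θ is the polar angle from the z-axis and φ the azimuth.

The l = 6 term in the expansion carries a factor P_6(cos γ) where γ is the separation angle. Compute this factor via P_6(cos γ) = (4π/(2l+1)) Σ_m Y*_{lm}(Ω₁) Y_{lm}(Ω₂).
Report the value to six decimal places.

-0.308627

Addition theorem: P_6(cos γ) = (4π/13) Σ_m Y*_{lm}(Ω₁) Y_{lm}(Ω₂), m = −6…6:
  m=-6: Y*=+0.110207+0.095379i  Y=-0.332242-0.150278i  product -0.022282-0.048251i
  m=-5: Y*=+0.293079+0.198148i  Y=-0.137274+0.371465i  product -0.113837+0.081668i
  m=-4: Y*=+0.374156+0.192702i  Y=-0.004428-0.001288i  product -0.001408-0.001335i
  m=-3: Y*=+0.119730+0.044616i  Y=-0.071932+0.333573i  product -0.023495+0.036729i
  m=-2: Y*=-0.286372-0.069413i  Y=+0.101744+0.014503i  product -0.028130-0.011216i
  m=-1: Y*=-0.250022-0.029868i  Y=-0.021458+0.302592i  product +0.014403-0.075014i
  m=+0: Y*=+0.233113-0.000000i  Y=+0.129645+0.000000i  product +0.030222+0.000000i
  m=+1: Y*=+0.250022-0.029868i  Y=+0.021458+0.302592i  product +0.014403+0.075014i
  m=+2: Y*=-0.286372+0.069413i  Y=+0.101744-0.014503i  product -0.028130+0.011216i
  m=+3: Y*=-0.119730+0.044616i  Y=+0.071932+0.333573i  product -0.023495-0.036729i
  m=+4: Y*=+0.374156-0.192702i  Y=-0.004428+0.001288i  product -0.001408+0.001335i
  m=+5: Y*=-0.293079+0.198148i  Y=+0.137274+0.371465i  product -0.113837-0.081668i
  m=+6: Y*=+0.110207-0.095379i  Y=-0.332242+0.150278i  product -0.022282+0.048251i
Total Σ_m = -0.319277+0.000000i. Multiply by 0.966644: -0.308627+0.000000i. P_6(cos γ) = -0.308627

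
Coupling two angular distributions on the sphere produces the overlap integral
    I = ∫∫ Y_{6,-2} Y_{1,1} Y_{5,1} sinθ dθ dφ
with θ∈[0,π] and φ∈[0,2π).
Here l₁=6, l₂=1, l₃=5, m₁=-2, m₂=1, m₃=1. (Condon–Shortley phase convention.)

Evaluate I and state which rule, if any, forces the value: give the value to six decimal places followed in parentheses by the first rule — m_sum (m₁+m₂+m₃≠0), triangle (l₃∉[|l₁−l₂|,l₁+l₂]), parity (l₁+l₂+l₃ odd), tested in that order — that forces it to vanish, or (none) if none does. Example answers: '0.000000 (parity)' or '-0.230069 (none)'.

0.216205 (none)

Rules hold: Σm=0, L=12 even, 5≤5≤7.
N = 13·3·11 = 429
Δ = 2!·10!·0!/13! = 1/858
Racah Σ t=1..1: t=1:−1/14400 = -1/14400
⇒ 3j(6 1 5; 0 0 0)² = 6/143, sgn +1
Racah Σ t=2..2: t=2:+1/34560 = 1/34560
⇒ 3j(6 1 5; -2 1 1)² = 14/429, sgn +1
4πI² = N·(3j₀)²·(3jₘ)² = 84/143
I = +1·√(0.587413/4π) = 0.21620548
No selection rule forces the value: the integral is nonzero (none).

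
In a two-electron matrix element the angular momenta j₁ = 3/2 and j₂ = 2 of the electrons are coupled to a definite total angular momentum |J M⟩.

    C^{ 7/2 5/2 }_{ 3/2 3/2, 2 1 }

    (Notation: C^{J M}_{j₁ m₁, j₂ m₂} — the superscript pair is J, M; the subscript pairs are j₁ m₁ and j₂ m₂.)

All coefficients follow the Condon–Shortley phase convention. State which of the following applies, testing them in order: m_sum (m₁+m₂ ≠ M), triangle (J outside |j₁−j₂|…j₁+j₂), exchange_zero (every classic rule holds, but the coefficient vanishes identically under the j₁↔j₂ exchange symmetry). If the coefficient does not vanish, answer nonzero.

nonzero

m-sum: m₁+m₂ = 3/2+1 = 5/2, M = 5/2  ✓
triangle: |j₁−j₂| = 1/2 ≤ J = 7/2 ≤ j₁+j₂ = 7/2  ✓
exchange: j₁≠j₂ or m₁≠m₂ — the exchange symmetry imposes no constraint here
value check: CG = +√(4/7) = +0.755929 ≠ 0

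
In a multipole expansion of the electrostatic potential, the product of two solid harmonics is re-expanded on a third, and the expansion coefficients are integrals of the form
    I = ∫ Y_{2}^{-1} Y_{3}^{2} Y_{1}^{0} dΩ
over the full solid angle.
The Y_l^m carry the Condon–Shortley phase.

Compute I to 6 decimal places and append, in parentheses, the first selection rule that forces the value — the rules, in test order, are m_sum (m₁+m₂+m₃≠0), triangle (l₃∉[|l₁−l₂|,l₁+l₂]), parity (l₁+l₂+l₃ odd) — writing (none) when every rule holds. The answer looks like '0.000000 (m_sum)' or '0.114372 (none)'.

-1 + 2 + 0 = 1 ≠ 0: azimuthal integral kills it; I = 0

0.000000 (m_sum)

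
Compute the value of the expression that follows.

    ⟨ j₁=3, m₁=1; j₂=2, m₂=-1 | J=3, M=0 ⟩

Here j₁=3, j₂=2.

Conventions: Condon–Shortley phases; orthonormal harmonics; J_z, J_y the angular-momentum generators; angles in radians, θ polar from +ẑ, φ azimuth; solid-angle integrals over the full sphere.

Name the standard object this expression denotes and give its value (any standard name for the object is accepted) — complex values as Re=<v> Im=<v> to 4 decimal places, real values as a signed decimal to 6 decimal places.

This is a Clebsch–Gordan (vector-coupling) coefficient.
j₁+j₂−J=2  J+j₁−j₂=4  J−j₁+j₂=2  j₁+j₂+J+1=9
(j₁±m₁, j₂±m₂, J±M) = (4,2,1,3,3,3)
P² = 96/5
sum k=0..1:
  [0] +1/8 = 1/8
  [1] −1/12 = -1/12
S = 1/24
C² = P²·S² = 1/30 ; C = +0.182574

Clebsch–Gordan coefficient, +√(1/30) ≈ +0.182574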